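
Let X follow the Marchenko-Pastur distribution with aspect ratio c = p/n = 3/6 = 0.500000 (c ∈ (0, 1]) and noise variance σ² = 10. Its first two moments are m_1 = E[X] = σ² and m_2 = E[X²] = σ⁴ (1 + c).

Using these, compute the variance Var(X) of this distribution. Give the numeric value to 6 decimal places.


m_1 = E[X] = σ² = 10, so m_1² = 100.
m_2 = E[X²] = σ⁴ (1 + c) = 100 · (1 + 0.500000) = 100 · 1.500000 = 150.000000.
(Note m_2 − m_1² simplifies to c · σ⁴ = 0.500000 · 100.)

Var(X) = m_2 − m_1² = 150.000000 − 100 = 50.000000.


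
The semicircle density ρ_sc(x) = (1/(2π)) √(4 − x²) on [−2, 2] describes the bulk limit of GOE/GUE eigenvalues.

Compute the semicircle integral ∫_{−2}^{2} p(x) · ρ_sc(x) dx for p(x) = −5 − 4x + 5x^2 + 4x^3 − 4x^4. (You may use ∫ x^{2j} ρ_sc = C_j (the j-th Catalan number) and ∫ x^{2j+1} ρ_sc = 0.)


Write p(x) = Σ a_i x^i, split into monomials and integrate each against ρ_sc separately.
Using ∫ x^{2j} ρ_sc = C_j = (1/(j+1)) C(2j, j) (Catalan numbers) and ∫ x^{2j+1} ρ_sc = 0 (odd monomials vanish by symmetry):
  i = 0 (even): a_0 · C_{0} = -5 · 1 = -5
  i = 1 (odd): ∫ x^1 ρ_sc = 0 (vanishes)
  i = 2 (even): a_2 · C_{1} = 5 · 1 = 5
  i = 3 (odd): ∫ x^3 ρ_sc = 0 (vanishes)
  i = 4 (even): a_4 · C_{2} = -4 · 2 = -8

Summing the contributions: ∫_{−2}^{2} p(x) ρ_sc(x) dx = (-5) + 5 + (-8) = -8.


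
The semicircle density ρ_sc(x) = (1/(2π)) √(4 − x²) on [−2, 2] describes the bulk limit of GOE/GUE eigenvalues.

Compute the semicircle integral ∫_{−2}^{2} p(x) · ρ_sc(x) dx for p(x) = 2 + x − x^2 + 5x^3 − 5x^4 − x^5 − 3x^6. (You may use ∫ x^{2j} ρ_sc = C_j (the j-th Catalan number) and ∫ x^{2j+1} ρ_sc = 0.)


Write p(x) = Σ a_i x^i, split into monomials and integrate each against ρ_sc separately.
Using ∫ x^{2j} ρ_sc = C_j = (1/(j+1)) C(2j, j) (Catalan numbers) and ∫ x^{2j+1} ρ_sc = 0 (odd monomials vanish by symmetry):
  i = 0 (even): a_0 · C_{0} = 2 · 1 = 2
  i = 1 (odd): ∫ x^1 ρ_sc = 0 (vanishes)
  i = 2 (even): a_2 · C_{1} = -1 · 1 = -1
  i = 3 (odd): ∫ x^3 ρ_sc = 0 (vanishes)
  i = 4 (even): a_4 · C_{2} = -5 · 2 = -10
  i = 5 (odd): ∫ x^5 ρ_sc = 0 (vanishes)
  i = 6 (even): a_6 · C_{3} = -3 · 5 = -15

Summing the contributions: ∫_{−2}^{2} p(x) ρ_sc(x) dx = 2 + (-1) + (-10) + (-15) = -24.


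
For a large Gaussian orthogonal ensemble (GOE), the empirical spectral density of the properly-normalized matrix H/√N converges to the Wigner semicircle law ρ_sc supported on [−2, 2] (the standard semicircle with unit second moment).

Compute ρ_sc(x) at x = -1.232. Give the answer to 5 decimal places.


ρ_sc(x) = (1/(2π)) √(4 − x²). With x = -1.232:
  4 − x² = 4 − (-1.232)² = 4 − 1.517824 = 2.482176.
  √(4 − x²) = 1.575492.
  1/(2π) = 0.159155.
  ρ_sc(-1.232) = 0.159155 · 1.575492 = 0.250747.

Rounded to 5 decimal places: ρ_sc(-1.232) ≈ 0.25075.


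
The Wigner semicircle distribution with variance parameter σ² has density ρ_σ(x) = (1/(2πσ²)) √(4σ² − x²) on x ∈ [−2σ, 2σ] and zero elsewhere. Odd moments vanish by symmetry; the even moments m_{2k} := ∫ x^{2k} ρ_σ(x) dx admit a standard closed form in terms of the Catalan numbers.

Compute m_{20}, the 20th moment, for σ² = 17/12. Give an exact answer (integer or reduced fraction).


By the scaled semicircle moment identity, m_{2k} = σ^{2k} · C_k with k = 10.
C_10 = (1/(k+1)) · C(2k, k) = (1/11) · C(20, 10) = (1/11) · 184756 = 16796.
σ^{2k} = (σ²)^k = (17/12)^10 = 2015993900449/61917364224.

Therefore m_{20} = σ^{20} · C_10 = (2015993900449/61917364224) · 16796 = 8465158387985351/15479341056.


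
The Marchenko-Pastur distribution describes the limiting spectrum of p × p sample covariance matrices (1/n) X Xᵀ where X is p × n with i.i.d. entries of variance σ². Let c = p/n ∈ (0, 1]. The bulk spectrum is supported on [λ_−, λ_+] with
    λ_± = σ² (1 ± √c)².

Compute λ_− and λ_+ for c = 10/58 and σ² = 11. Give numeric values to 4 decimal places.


c = 10/58 = 0.172414; √c = 0.415227.
λ_− = σ² (1 − √c)² = 11 · (1 − 0.415227)² = 11 · (0.584773)² = 3.761549.
λ_+ = σ² (1 + √c)² = 11 · (1 + 0.415227)² = 11 · (1.415227)² = 22.031555.

Rounded to 4 decimal places: λ_− ≈ 3.7615, λ_+ ≈ 22.0316.


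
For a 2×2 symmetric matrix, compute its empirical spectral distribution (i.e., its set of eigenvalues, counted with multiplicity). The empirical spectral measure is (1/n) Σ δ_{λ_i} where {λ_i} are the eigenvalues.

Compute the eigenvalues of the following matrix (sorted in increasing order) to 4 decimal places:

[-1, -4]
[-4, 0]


Since M is real symmetric, both eigenvalues are real; they are the roots of det(λI − M) = λ² − (tr M) λ + det M.
tr M = -1 + 0 = -1.
det M = (-1)·0 − (-4)² = 0 − 16 = -16.
Characteristic polynomial: λ² + λ − 16 = 0.
Discriminant Δ = (tr M)² − 4·det M = 1 − (-64) = 65; √Δ = 8.062258.
λ = (tr M ± √Δ)/2 = (-1 ± 8.062258)/2, giving (tr M − √Δ)/2 = -4.5311 and (tr M + √Δ)/2 = 3.5311.

Eigenvalues sorted in increasing order: [-4.5311, 3.5311].


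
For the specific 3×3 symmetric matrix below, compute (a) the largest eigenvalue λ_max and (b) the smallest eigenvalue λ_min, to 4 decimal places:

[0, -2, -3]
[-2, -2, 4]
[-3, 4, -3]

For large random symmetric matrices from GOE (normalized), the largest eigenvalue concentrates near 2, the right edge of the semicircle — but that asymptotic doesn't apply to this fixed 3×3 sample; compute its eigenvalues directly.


Since M is real symmetric, all three eigenvalues are real; they are the roots of det(λI − M) = λ³ − (tr M) λ² + s λ − det M, where s is the sum of the principal 2×2 minors.
tr M = 0 + (-2) + (-3) = -5.
s = (0·(-2) − (-2)²) + (0·(-3) − (-3)²) + ((-2)·(-3) − 4²) = -4 + (-9) + (-10) = -23.
det M (expand along row 1) = 0·(-10) − (-2)·18 + (-3)·(-14) = 78.
Characteristic polynomial: λ³ + 5λ² − 23λ − 78 = 0.
Substitute λ = y + (tr M)/3 = y − 1.666667 to remove the quadratic term: y³ + p·y + q = 0 with p = s − (tr M)²/3 = -31.333333 and q = −2(tr M)³/27 + (tr M)·s/3 − det M = -30.407407.
Three real roots ⇒ use the trigonometric (Viète) form: r = 2√(−p/3) = 6.463573, φ = arccos(3q/(p·r)) = arccos(0.450424) = 1.103556 rad.
y_k = r·cos(φ/3 − 2πk/3) for k = 0, 1, 2 gives y = 6.031172, -1.002615, -5.028557.
λ_k = y_k − 1.666667 gives λ = 4.3645, -2.6693, -6.6952 (check: the sum is -5.0000 = tr M).

Hence λ_max = 4.3645 and λ_min = -6.6952.


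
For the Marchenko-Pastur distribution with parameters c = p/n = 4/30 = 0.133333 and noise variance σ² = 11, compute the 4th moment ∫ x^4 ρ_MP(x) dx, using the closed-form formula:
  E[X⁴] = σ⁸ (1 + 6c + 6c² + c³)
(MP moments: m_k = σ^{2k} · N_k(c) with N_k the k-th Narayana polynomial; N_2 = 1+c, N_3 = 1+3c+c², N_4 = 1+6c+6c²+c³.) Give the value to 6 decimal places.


E[X⁴] = σ⁸ (1 + 6c + 6c² + c³) (fourth MP moment). With σ² = 11 (so σ⁸ = 14641) and c = 4/30 = 0.133333: E[X⁴] = 14641 · (1 + 6·0.133333 + 6·(0.133333)² + (0.133333)³) = 14641 · 1.909037.

So E[X^4] = 27950.211259.


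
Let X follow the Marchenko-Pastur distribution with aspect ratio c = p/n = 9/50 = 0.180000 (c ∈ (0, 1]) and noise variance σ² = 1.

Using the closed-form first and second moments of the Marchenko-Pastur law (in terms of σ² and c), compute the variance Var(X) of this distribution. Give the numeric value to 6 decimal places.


Recall the MP moments m_1 = E[X] = σ² and m_2 = E[X²] = σ⁴ (1 + c).
m_1 = E[X] = σ² = 1, so m_1² = 1.
m_2 = E[X²] = σ⁴ (1 + c) = 1 · (1 + 0.180000) = 1 · 1.180000 = 1.180000.
(Note m_2 − m_1² simplifies to c · σ⁴ = 0.180000 · 1.)

Var(X) = m_2 − m_1² = 1.180000 − 1 = 0.180000.


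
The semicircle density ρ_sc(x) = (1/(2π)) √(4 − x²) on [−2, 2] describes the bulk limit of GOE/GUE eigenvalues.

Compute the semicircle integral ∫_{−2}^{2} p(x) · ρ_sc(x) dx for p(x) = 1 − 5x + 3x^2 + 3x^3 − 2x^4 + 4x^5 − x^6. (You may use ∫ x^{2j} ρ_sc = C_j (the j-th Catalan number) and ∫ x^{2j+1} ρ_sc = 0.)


Write p(x) = Σ a_i x^i, split into monomials and integrate each against ρ_sc separately.
Using ∫ x^{2j} ρ_sc = C_j = (1/(j+1)) C(2j, j) (Catalan numbers) and ∫ x^{2j+1} ρ_sc = 0 (odd monomials vanish by symmetry):
  i = 0 (even): a_0 · C_{0} = 1 · 1 = 1
  i = 1 (odd): ∫ x^1 ρ_sc = 0 (vanishes)
  i = 2 (even): a_2 · C_{1} = 3 · 1 = 3
  i = 3 (odd): ∫ x^3 ρ_sc = 0 (vanishes)
  i = 4 (even): a_4 · C_{2} = -2 · 2 = -4
  i = 5 (odd): ∫ x^5 ρ_sc = 0 (vanishes)
  i = 6 (even): a_6 · C_{3} = -1 · 5 = -5

Summing the contributions: ∫_{−2}^{2} p(x) ρ_sc(x) dx = 1 + 3 + (-4) + (-5) = -5.


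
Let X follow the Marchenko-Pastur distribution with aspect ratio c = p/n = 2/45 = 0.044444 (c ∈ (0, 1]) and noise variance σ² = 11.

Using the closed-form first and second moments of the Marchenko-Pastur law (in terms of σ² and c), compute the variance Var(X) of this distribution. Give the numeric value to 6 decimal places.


Recall the MP moments m_1 = E[X] = σ² and m_2 = E[X²] = σ⁴ (1 + c).
m_1 = E[X] = σ² = 11, so m_1² = 121.
m_2 = E[X²] = σ⁴ (1 + c) = 121 · (1 + 0.044444) = 121 · 1.044444 = 126.377778.
(Note m_2 − m_1² simplifies to c · σ⁴ = 0.044444 · 121.)

Var(X) = m_2 − m_1² = 126.377778 − 121 = 5.377778.


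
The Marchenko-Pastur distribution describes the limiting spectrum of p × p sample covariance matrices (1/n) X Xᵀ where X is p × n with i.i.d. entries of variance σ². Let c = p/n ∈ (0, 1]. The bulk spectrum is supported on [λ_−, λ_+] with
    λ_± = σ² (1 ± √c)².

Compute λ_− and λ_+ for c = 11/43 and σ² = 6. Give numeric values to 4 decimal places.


c = 11/43 = 0.255814; √c = 0.505781.
λ_− = σ² (1 − √c)² = 6 · (1 − 0.505781)² = 6 · (0.494219)² = 1.465517.
λ_+ = σ² (1 + √c)² = 6 · (1 + 0.505781)² = 6 · (1.505781)² = 13.604250.

Rounded to 4 decimal places: λ_− ≈ 1.4655, λ_+ ≈ 13.6043.


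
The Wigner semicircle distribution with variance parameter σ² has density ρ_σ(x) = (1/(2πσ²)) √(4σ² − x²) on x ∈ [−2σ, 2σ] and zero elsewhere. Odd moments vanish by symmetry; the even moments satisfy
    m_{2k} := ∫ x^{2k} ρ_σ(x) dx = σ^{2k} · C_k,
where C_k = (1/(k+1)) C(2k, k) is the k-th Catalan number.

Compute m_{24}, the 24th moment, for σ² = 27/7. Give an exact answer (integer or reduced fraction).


By the scaled semicircle moment identity, m_{2k} = σ^{2k} · C_k with k = 12.
C_12 = (1/(k+1)) · C(2k, k) = (1/13) · C(24, 12) = (1/13) · 2704156 = 208012.
σ^{2k} = (σ²)^k = (27/7)^12 = 150094635296999121/13841287201.

Therefore m_{24} = σ^{24} · C_12 = (150094635296999121/13841287201) · 208012 = 4460212182485625879636/1977326743.


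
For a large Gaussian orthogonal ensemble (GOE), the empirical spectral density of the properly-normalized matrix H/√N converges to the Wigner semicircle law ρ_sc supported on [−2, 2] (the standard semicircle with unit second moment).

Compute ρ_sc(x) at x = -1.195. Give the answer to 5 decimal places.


ρ_sc(x) = (1/(2π)) √(4 − x²). With x = -1.195:
  4 − x² = 4 − (-1.195)² = 4 − 1.428025 = 2.571975.
  √(4 − x²) = 1.603738.
  1/(2π) = 0.159155.
  ρ_sc(-1.195) = 0.159155 · 1.603738 = 0.255243.

Rounded to 5 decimal places: ρ_sc(-1.195) ≈ 0.25524.


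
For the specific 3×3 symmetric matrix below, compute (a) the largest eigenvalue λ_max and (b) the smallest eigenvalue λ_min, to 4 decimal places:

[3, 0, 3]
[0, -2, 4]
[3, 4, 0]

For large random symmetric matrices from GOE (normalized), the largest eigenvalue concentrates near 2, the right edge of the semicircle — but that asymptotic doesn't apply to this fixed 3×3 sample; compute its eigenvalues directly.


Since M is real symmetric, all three eigenvalues are real; they are the roots of det(λI − M) = λ³ − (tr M) λ² + s λ − det M, where s is the sum of the principal 2×2 minors.
tr M = 3 + (-2) + 0 = 1.
s = (3·(-2) − 0²) + (3·0 − 3²) + ((-2)·0 − 4²) = -6 + (-9) + (-16) = -31.
det M (expand along row 1) = 3·(-16) − 0·(-12) + 3·6 = -30.
Characteristic polynomial: λ³ − λ² − 31λ + 30 = 0.
Substitute λ = y + (tr M)/3 = y + 0.333333 to remove the quadratic term: y³ + p·y + q = 0 with p = s − (tr M)²/3 = -31.333333 and q = −2(tr M)³/27 + (tr M)·s/3 − det M = 19.592593.
Three real roots ⇒ use the trigonometric (Viète) form: r = 2√(−p/3) = 6.463573, φ = arccos(3q/(p·r)) = arccos(-0.290224) = 1.865258 rad.
y_k = r·cos(φ/3 − 2πk/3) for k = 0, 1, 2 gives y = 5.253973, 0.633406, -5.887379.
λ_k = y_k + 0.333333 gives λ = 5.5873, 0.9667, -5.5540 (check: the sum is 1.0000 = tr M).

Hence λ_max = 5.5873 and λ_min = -5.5540.


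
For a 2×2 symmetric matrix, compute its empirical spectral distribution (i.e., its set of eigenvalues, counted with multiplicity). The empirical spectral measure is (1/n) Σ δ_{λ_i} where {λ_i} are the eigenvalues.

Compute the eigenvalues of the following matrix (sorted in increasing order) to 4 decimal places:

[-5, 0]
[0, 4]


Since M is real symmetric, both eigenvalues are real; they are the roots of det(λI − M) = λ² − (tr M) λ + det M.
tr M = -5 + 4 = -1.
det M = (-5)·4 − 0² = -20 − 0 = -20.
Characteristic polynomial: λ² + λ − 20 = 0.
Discriminant Δ = (tr M)² − 4·det M = 1 − (-80) = 81; √Δ = 9.000000.
λ = (tr M ± √Δ)/2 = (-1 ± 9.000000)/2, giving (tr M − √Δ)/2 = -5.0000 and (tr M + √Δ)/2 = 4.0000.

Eigenvalues sorted in increasing order: [-5.0000, 4.0000].


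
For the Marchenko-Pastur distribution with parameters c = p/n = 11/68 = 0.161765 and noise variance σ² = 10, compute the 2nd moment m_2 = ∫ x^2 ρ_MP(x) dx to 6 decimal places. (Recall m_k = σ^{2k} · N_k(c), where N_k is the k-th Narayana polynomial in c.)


E[X²] = σ⁴ (1 + c) (second MP moment). With σ² = 10 (so σ⁴ = 100) and c = 11/68 = 0.161765: E[X²] = 100 · (1 + 0.161765) = 100 · 1.161765.

So E[X^2] = 116.176471.


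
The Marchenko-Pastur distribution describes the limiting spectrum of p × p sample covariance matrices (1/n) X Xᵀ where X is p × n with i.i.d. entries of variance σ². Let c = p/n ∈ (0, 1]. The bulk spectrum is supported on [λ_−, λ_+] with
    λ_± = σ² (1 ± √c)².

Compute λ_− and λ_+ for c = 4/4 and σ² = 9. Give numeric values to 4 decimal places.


c = 4/4 = 1.000000; √c = 1.000000.
λ_− = σ² (1 − √c)² = 9 · (1 − 1.000000)² = 9 · (0.000000)² = 0.000000.
λ_+ = σ² (1 + √c)² = 9 · (1 + 1.000000)² = 9 · (2.000000)² = 36.000000.

Rounded to 4 decimal places: λ_− ≈ 0.0000, λ_+ ≈ 36.0000.


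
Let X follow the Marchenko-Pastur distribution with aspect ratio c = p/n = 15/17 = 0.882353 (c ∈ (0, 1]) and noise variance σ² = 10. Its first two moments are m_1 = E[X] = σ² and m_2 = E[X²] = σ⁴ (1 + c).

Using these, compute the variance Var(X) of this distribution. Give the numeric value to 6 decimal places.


m_1 = E[X] = σ² = 10, so m_1² = 100.
m_2 = E[X²] = σ⁴ (1 + c) = 100 · (1 + 0.882353) = 100 · 1.882353 = 188.235294.
(Note m_2 − m_1² simplifies to c · σ⁴ = 0.882353 · 100.)

Var(X) = m_2 − m_1² = 188.235294 − 100 = 88.235294.


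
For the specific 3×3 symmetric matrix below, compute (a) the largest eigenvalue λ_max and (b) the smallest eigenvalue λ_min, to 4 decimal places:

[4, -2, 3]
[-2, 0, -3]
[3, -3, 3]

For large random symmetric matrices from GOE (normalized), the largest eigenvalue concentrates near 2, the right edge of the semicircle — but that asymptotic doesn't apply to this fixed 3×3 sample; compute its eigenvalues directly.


Since M is real symmetric, all three eigenvalues are real; they are the roots of det(λI − M) = λ³ − (tr M) λ² + s λ − det M, where s is the sum of the principal 2×2 minors.
tr M = 4 + 0 + 3 = 7.
s = (4·0 − (-2)²) + (4·3 − 3²) + (0·3 − (-3)²) = -4 + 3 + (-9) = -10.
det M (expand along row 1) = 4·(-9) − (-2)·3 + 3·6 = -12.
Characteristic polynomial: λ³ − 7λ² − 10λ + 12 = 0.
Substitute λ = y + (tr M)/3 = y + 2.333333 to remove the quadratic term: y³ + p·y + q = 0 with p = s − (tr M)²/3 = -26.333333 and q = −2(tr M)³/27 + (tr M)·s/3 − det M = -36.740741.
Three real roots ⇒ use the trigonometric (Viète) form: r = 2√(−p/3) = 5.925463, φ = arccos(3q/(p·r)) = arccos(0.706384) = 0.786419 rad.
y_k = r·cos(φ/3 − 2πk/3) for k = 0, 1, 2 gives y = 5.723035, -1.531674, -4.191361.
λ_k = y_k + 2.333333 gives λ = 8.0564, 0.8017, -1.8580 (check: the sum is 7.0000 = tr M).

Hence λ_max = 8.0564 and λ_min = -1.8580.


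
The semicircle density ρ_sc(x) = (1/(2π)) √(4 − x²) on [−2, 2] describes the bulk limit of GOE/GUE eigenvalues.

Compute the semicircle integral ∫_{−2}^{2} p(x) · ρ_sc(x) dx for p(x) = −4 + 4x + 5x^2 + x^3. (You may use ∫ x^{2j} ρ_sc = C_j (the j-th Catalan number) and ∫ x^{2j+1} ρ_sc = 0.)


Write p(x) = Σ a_i x^i, split into monomials and integrate each against ρ_sc separately.
Using ∫ x^{2j} ρ_sc = C_j = (1/(j+1)) C(2j, j) (Catalan numbers) and ∫ x^{2j+1} ρ_sc = 0 (odd monomials vanish by symmetry):
  i = 0 (even): a_0 · C_{0} = -4 · 1 = -4
  i = 1 (odd): ∫ x^1 ρ_sc = 0 (vanishes)
  i = 2 (even): a_2 · C_{1} = 5 · 1 = 5
  i = 3 (odd): ∫ x^3 ρ_sc = 0 (vanishes)

Summing the contributions: ∫_{−2}^{2} p(x) ρ_sc(x) dx = (-4) + 5 = 1.


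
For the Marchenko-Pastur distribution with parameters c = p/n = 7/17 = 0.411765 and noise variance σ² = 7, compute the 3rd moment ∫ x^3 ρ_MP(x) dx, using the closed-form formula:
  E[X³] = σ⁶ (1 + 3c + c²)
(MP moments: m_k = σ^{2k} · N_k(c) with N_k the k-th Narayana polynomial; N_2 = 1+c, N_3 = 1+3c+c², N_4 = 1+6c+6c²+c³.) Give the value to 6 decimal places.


E[X³] = σ⁶ (1 + 3c + c²) (third MP moment). With σ² = 7 (so σ⁶ = 343) and c = 7/17 = 0.411765: E[X³] = 343 · (1 + 3·0.411765 + (0.411765)²) = 343 · 2.404844.

So E[X^3] = 824.861592.


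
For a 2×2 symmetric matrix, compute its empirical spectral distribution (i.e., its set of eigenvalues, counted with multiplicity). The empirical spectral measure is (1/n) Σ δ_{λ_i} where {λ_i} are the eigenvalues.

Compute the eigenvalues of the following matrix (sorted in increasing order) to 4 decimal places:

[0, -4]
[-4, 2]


Since M is real symmetric, both eigenvalues are real; they are the roots of det(λI − M) = λ² − (tr M) λ + det M.
tr M = 0 + 2 = 2.
det M = 0·2 − (-4)² = 0 − 16 = -16.
Characteristic polynomial: λ² − 2λ − 16 = 0.
Discriminant Δ = (tr M)² − 4·det M = 4 − (-64) = 68; √Δ = 8.246211.
λ = (tr M ± √Δ)/2 = (2 ± 8.246211)/2, giving (tr M − √Δ)/2 = -3.1231 and (tr M + √Δ)/2 = 5.1231.

Eigenvalues sorted in increasing order: [-3.1231, 5.1231].


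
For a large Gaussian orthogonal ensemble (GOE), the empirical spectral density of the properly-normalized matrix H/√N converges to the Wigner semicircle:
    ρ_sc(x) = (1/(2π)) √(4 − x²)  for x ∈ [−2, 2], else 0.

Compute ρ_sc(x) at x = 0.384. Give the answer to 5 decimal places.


ρ_sc(x) = (1/(2π)) √(4 − x²). With x = 0.384:
  4 − x² = 4 − (0.384)² = 4 − 0.147456 = 3.852544.
  √(4 − x²) = 1.962790.
  1/(2π) = 0.159155.
  ρ_sc(0.384) = 0.159155 · 1.962790 = 0.312388.

Rounded to 5 decimal places: ρ_sc(0.384) ≈ 0.31239.


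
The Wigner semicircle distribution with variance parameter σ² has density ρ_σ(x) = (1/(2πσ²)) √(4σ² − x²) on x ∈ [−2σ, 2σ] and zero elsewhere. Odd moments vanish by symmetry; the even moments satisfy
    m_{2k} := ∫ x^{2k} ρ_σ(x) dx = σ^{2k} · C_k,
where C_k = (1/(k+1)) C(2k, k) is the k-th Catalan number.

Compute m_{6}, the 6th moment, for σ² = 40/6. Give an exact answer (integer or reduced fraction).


By the scaled semicircle moment identity, m_{2k} = σ^{2k} · C_k with k = 3.
C_3 = (1/(k+1)) · C(2k, k) = (1/4) · C(6, 3) = (1/4) · 20 = 5.
σ^{2k} = (σ²)^k = (40/6)^3 = 8000/27.

Therefore m_{6} = σ^{6} · C_3 = (8000/27) · 5 = 40000/27.


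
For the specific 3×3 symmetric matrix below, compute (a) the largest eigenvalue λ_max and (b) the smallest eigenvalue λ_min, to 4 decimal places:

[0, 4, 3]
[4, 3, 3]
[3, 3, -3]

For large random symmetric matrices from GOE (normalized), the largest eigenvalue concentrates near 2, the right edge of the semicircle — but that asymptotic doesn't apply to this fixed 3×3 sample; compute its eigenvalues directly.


Since M is real symmetric, all three eigenvalues are real; they are the roots of det(λI − M) = λ³ − (tr M) λ² + s λ − det M, where s is the sum of the principal 2×2 minors.
tr M = 0 + 3 + (-3) = 0.
s = (0·3 − 4²) + (0·(-3) − 3²) + (3·(-3) − 3²) = -16 + (-9) + (-18) = -43.
det M (expand along row 1) = 0·(-18) − 4·(-21) + 3·3 = 93.
Characteristic polynomial: λ³ − 43λ − 93 = 0.
Substitute λ = y + (tr M)/3 = y + 0.000000 to remove the quadratic term: y³ + p·y + q = 0 with p = s − (tr M)²/3 = -43.000000 and q = −2(tr M)³/27 + (tr M)·s/3 − det M = -93.000000.
Three real roots ⇒ use the trigonometric (Viète) form: r = 2√(−p/3) = 7.571878, φ = arccos(3q/(p·r)) = arccos(0.856904) = 0.541563 rad.
y_k = r·cos(φ/3 − 2πk/3) for k = 0, 1, 2 gives y = 7.448837, -2.547082, -4.901755.
λ_k = y_k + 0.000000 gives λ = 7.4488, -2.5471, -4.9018 (check: the sum is 0.0000 = tr M).

Hence λ_max = 7.4488 and λ_min = -4.9018.


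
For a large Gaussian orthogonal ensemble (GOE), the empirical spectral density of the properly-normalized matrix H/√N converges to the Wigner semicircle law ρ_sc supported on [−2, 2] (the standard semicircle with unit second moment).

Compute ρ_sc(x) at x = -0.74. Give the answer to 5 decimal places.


ρ_sc(x) = (1/(2π)) √(4 − x²). With x = -0.74:
  4 − x² = 4 − (-0.74)² = 4 − 0.547600 = 3.452400.
  √(4 − x²) = 1.858064.
  1/(2π) = 0.159155.
  ρ_sc(-0.74) = 0.159155 · 1.858064 = 0.295720.

Rounded to 5 decimal places: ρ_sc(-0.74) ≈ 0.29572.


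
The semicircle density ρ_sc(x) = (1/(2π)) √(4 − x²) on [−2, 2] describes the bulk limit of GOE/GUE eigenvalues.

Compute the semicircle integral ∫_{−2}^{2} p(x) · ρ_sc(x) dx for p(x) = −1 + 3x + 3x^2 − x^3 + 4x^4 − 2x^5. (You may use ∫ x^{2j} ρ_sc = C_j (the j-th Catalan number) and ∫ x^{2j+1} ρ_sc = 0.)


Write p(x) = Σ a_i x^i, split into monomials and integrate each against ρ_sc separately.
Using ∫ x^{2j} ρ_sc = C_j = (1/(j+1)) C(2j, j) (Catalan numbers) and ∫ x^{2j+1} ρ_sc = 0 (odd monomials vanish by symmetry):
  i = 0 (even): a_0 · C_{0} = -1 · 1 = -1
  i = 1 (odd): ∫ x^1 ρ_sc = 0 (vanishes)
  i = 2 (even): a_2 · C_{1} = 3 · 1 = 3
  i = 3 (odd): ∫ x^3 ρ_sc = 0 (vanishes)
  i = 4 (even): a_4 · C_{2} = 4 · 2 = 8
  i = 5 (odd): ∫ x^5 ρ_sc = 0 (vanishes)

Summing the contributions: ∫_{−2}^{2} p(x) ρ_sc(x) dx = (-1) + 3 + 8 = 10.


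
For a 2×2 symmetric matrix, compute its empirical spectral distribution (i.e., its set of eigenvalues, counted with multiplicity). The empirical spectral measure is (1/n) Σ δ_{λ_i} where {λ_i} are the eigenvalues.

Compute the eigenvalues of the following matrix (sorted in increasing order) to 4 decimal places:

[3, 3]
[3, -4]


Since M is real symmetric, both eigenvalues are real; they are the roots of det(λI − M) = λ² − (tr M) λ + det M.
tr M = 3 + (-4) = -1.
det M = 3·(-4) − 3² = -12 − 9 = -21.
Characteristic polynomial: λ² + λ − 21 = 0.
Discriminant Δ = (tr M)² − 4·det M = 1 − (-84) = 85; √Δ = 9.219544.
λ = (tr M ± √Δ)/2 = (-1 ± 9.219544)/2, giving (tr M − √Δ)/2 = -5.1098 and (tr M + √Δ)/2 = 4.1098.

Eigenvalues sorted in increasing order: [-5.1098, 4.1098].


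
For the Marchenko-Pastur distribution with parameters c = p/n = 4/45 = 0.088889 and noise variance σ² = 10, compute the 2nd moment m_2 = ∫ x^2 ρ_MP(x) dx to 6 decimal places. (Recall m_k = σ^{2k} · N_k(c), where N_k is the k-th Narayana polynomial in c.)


E[X²] = σ⁴ (1 + c) (second MP moment). With σ² = 10 (so σ⁴ = 100) and c = 4/45 = 0.088889: E[X²] = 100 · (1 + 0.088889) = 100 · 1.088889.

So E[X^2] = 108.888889.


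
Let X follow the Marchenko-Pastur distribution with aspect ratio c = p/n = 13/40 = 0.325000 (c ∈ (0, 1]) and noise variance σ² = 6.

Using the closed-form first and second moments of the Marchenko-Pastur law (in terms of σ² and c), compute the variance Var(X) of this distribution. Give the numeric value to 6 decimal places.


Recall the MP moments m_1 = E[X] = σ² and m_2 = E[X²] = σ⁴ (1 + c).
m_1 = E[X] = σ² = 6, so m_1² = 36.
m_2 = E[X²] = σ⁴ (1 + c) = 36 · (1 + 0.325000) = 36 · 1.325000 = 47.700000.
(Note m_2 − m_1² simplifies to c · σ⁴ = 0.325000 · 36.)

Var(X) = m_2 − m_1² = 47.700000 − 36 = 11.700000.


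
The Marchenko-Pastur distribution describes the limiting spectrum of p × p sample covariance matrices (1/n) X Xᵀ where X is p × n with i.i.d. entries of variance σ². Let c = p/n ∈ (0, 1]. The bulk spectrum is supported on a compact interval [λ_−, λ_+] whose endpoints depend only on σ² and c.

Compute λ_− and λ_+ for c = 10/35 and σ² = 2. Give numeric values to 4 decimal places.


c = 10/35 = 0.285714; √c = 0.534522.
λ_− = σ² (1 − √c)² = 2 · (1 − 0.534522)² = 2 · (0.465478)² = 0.433339.
λ_+ = σ² (1 + √c)² = 2 · (1 + 0.534522)² = 2 · (1.534522)² = 4.709519.

Rounded to 4 decimal places: λ_− ≈ 0.4333, λ_+ ≈ 4.7095.


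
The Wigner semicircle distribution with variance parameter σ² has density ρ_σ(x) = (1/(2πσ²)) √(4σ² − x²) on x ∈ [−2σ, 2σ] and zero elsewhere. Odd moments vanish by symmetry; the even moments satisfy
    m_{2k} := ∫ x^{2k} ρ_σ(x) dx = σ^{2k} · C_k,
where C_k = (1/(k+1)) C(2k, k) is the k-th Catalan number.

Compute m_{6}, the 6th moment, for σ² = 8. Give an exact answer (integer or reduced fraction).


By the scaled semicircle moment identity, m_{2k} = σ^{2k} · C_k with k = 3.
C_3 = (1/(k+1)) · C(2k, k) = (1/4) · C(6, 3) = (1/4) · 20 = 5.
σ^{2k} = (σ²)^k = (8)^3 = 512.

Therefore m_{6} = σ^{6} · C_3 = 512 · 5 = 2560.


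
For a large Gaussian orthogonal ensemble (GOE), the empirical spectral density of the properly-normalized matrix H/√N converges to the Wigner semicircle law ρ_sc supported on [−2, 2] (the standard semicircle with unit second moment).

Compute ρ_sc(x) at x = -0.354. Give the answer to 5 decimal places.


ρ_sc(x) = (1/(2π)) √(4 − x²). With x = -0.354:
  4 − x² = 4 − (-0.354)² = 4 − 0.125316 = 3.874684.
  √(4 − x²) = 1.968422.
  1/(2π) = 0.159155.
  ρ_sc(-0.354) = 0.159155 · 1.968422 = 0.313284.

Rounded to 5 decimal places: ρ_sc(-0.354) ≈ 0.31328.


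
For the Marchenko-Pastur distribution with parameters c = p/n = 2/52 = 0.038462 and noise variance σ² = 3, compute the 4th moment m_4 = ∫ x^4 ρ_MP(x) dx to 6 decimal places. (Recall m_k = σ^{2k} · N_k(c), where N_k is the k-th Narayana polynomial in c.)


E[X⁴] = σ⁸ (1 + 6c + 6c² + c³) (fourth MP moment). With σ² = 3 (so σ⁸ = 81) and c = 2/52 = 0.038462: E[X⁴] = 81 · (1 + 6·0.038462 + 6·(0.038462)² + (0.038462)³) = 81 · 1.239702.

So E[X^4] = 100.415851.


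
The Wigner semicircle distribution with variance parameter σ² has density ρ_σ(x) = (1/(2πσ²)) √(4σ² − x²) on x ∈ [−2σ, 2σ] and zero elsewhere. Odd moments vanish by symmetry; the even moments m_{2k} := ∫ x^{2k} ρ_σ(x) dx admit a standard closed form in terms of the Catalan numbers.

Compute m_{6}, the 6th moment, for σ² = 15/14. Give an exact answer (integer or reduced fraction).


By the scaled semicircle moment identity, m_{2k} = σ^{2k} · C_k with k = 3.
C_3 = (1/(k+1)) · C(2k, k) = (1/4) · C(6, 3) = (1/4) · 20 = 5.
σ^{2k} = (σ²)^k = (15/14)^3 = 3375/2744.

Therefore m_{6} = σ^{6} · C_3 = (3375/2744) · 5 = 16875/2744.


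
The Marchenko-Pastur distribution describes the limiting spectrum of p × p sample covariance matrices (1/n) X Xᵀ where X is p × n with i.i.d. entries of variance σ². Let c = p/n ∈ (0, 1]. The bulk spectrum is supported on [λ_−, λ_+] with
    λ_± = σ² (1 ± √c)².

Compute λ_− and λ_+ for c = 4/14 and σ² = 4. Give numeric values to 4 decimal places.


c = 4/14 = 0.285714; √c = 0.534522.
λ_− = σ² (1 − √c)² = 4 · (1 − 0.534522)² = 4 · (0.465478)² = 0.866677.
λ_+ = σ² (1 + √c)² = 4 · (1 + 0.534522)² = 4 · (1.534522)² = 9.419037.

Rounded to 4 decimal places: λ_− ≈ 0.8667, λ_+ ≈ 9.4190.


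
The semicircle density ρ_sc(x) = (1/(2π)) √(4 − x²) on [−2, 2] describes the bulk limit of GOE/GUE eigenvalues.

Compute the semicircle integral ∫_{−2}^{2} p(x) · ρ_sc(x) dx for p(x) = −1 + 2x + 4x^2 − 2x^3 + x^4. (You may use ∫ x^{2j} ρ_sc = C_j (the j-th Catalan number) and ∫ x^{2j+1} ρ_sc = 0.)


Write p(x) = Σ a_i x^i, split into monomials and integrate each against ρ_sc separately.
Using ∫ x^{2j} ρ_sc = C_j = (1/(j+1)) C(2j, j) (Catalan numbers) and ∫ x^{2j+1} ρ_sc = 0 (odd monomials vanish by symmetry):
  i = 0 (even): a_0 · C_{0} = -1 · 1 = -1
  i = 1 (odd): ∫ x^1 ρ_sc = 0 (vanishes)
  i = 2 (even): a_2 · C_{1} = 4 · 1 = 4
  i = 3 (odd): ∫ x^3 ρ_sc = 0 (vanishes)
  i = 4 (even): a_4 · C_{2} = 1 · 2 = 2

Summing the contributions: ∫_{−2}^{2} p(x) ρ_sc(x) dx = (-1) + 4 + 2 = 5.


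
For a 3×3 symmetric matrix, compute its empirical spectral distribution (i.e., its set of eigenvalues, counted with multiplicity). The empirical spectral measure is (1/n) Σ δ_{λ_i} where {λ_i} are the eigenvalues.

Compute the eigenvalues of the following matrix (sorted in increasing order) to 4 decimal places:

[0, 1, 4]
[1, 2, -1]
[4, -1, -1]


Since M is real symmetric, all three eigenvalues are real; they are the roots of det(λI − M) = λ³ − (tr M) λ² + s λ − det M, where s is the sum of the principal 2×2 minors.
tr M = 0 + 2 + (-1) = 1.
s = (0·2 − 1²) + (0·(-1) − 4²) + (2·(-1) − (-1)²) = -1 + (-16) + (-3) = -20.
det M (expand along row 1) = 0·(-3) − 1·3 + 4·(-9) = -39.
Characteristic polynomial: λ³ − λ² − 20λ + 39 = 0.
Substitute λ = y + (tr M)/3 = y + 0.333333 to remove the quadratic term: y³ + p·y + q = 0 with p = s − (tr M)²/3 = -20.333333 and q = −2(tr M)³/27 + (tr M)·s/3 − det M = 32.259259.
Three real roots ⇒ use the trigonometric (Viète) form: r = 2√(−p/3) = 5.206833, φ = arccos(3q/(p·r)) = arccos(-0.914099) = 2.724078 rad.
y_k = r·cos(φ/3 − 2πk/3) for k = 0, 1, 2 gives y = 3.203781, 1.952709, -5.156489.
λ_k = y_k + 0.333333 gives λ = 3.5371, 2.2860, -4.8232 (check: the sum is 1.0000 = tr M).

Eigenvalues sorted in increasing order: [-4.8232, 2.2860, 3.5371].


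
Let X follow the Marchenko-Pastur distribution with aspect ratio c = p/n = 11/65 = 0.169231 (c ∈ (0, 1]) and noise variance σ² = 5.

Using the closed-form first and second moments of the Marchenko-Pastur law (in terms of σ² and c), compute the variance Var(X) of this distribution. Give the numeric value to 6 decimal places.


Recall the MP moments m_1 = E[X] = σ² and m_2 = E[X²] = σ⁴ (1 + c).
m_1 = E[X] = σ² = 5, so m_1² = 25.
m_2 = E[X²] = σ⁴ (1 + c) = 25 · (1 + 0.169231) = 25 · 1.169231 = 29.230769.
(Note m_2 − m_1² simplifies to c · σ⁴ = 0.169231 · 25.)

Var(X) = m_2 − m_1² = 29.230769 − 25 = 4.230769.


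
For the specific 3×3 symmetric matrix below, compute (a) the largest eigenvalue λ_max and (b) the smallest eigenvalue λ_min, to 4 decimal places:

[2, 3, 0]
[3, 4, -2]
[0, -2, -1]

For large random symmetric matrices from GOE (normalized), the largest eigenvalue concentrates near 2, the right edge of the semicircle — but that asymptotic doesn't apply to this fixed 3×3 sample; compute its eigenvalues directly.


Since M is real symmetric, all three eigenvalues are real; they are the roots of det(λI − M) = λ³ − (tr M) λ² + s λ − det M, where s is the sum of the principal 2×2 minors.
tr M = 2 + 4 + (-1) = 5.
s = (2·4 − 3²) + (2·(-1) − 0²) + (4·(-1) − (-2)²) = -1 + (-2) + (-8) = -11.
det M (expand along row 1) = 2·(-8) − 3·(-3) + 0·(-6) = -7.
Characteristic polynomial: λ³ − 5λ² − 11λ + 7 = 0.
Substitute λ = y + (tr M)/3 = y + 1.666667 to remove the quadratic term: y³ + p·y + q = 0 with p = s − (tr M)²/3 = -19.333333 and q = −2(tr M)³/27 + (tr M)·s/3 − det M = -20.592593.
Three real roots ⇒ use the trigonometric (Viète) form: r = 2√(−p/3) = 5.077182, φ = arccos(3q/(p·r)) = arccos(0.629365) = 0.890060 rad.
y_k = r·cos(φ/3 − 2πk/3) for k = 0, 1, 2 gives y = 4.855362, -1.142213, -3.713149.
λ_k = y_k + 1.666667 gives λ = 6.5220, 0.5245, -2.0465 (check: the sum is 5.0000 = tr M).

Hence λ_max = 6.5220 and λ_min = -2.0465.


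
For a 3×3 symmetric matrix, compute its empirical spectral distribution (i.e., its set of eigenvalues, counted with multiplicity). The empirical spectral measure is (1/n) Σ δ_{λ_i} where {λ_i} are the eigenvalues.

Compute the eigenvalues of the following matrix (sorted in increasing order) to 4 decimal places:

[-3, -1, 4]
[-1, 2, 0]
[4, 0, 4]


Since M is real symmetric, all three eigenvalues are real; they are the roots of det(λI − M) = λ³ − (tr M) λ² + s λ − det M, where s is the sum of the principal 2×2 minors.
tr M = -3 + 2 + 4 = 3.
s = ((-3)·2 − (-1)²) + ((-3)·4 − 4²) + (2·4 − 0²) = -7 + (-28) + 8 = -27.
det M (expand along row 1) = (-3)·8 − (-1)·(-4) + 4·(-8) = -60.
Characteristic polynomial: λ³ − 3λ² − 27λ + 60 = 0.
Substitute λ = y + (tr M)/3 = y + 1.000000 to remove the quadratic term: y³ + p·y + q = 0 with p = s − (tr M)²/3 = -30.000000 and q = −2(tr M)³/27 + (tr M)·s/3 − det M = 31.000000.
Three real roots ⇒ use the trigonometric (Viète) form: r = 2√(−p/3) = 6.324555, φ = arccos(3q/(p·r)) = arccos(-0.490153) = 2.083062 rad.
y_k = r·cos(φ/3 − 2πk/3) for k = 0, 1, 2 gives y = 4.860214, 1.074710, -5.934924.
λ_k = y_k + 1.000000 gives λ = 5.8602, 2.0747, -4.9349 (check: the sum is 3.0000 = tr M).

Eigenvalues sorted in increasing order: [-4.9349, 2.0747, 5.8602].


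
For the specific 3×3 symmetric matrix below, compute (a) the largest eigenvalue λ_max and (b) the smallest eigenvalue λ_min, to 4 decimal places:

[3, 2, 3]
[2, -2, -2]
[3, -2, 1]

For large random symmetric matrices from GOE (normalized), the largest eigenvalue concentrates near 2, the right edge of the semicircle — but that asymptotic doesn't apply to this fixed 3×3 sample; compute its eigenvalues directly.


Since M is real symmetric, all three eigenvalues are real; they are the roots of det(λI − M) = λ³ − (tr M) λ² + s λ − det M, where s is the sum of the principal 2×2 minors.
tr M = 3 + (-2) + 1 = 2.
s = (3·(-2) − 2²) + (3·1 − 3²) + ((-2)·1 − (-2)²) = -10 + (-6) + (-6) = -22.
det M (expand along row 1) = 3·(-6) − 2·8 + 3·2 = -28.
Characteristic polynomial: λ³ − 2λ² − 22λ + 28 = 0.
Substitute λ = y + (tr M)/3 = y + 0.666667 to remove the quadratic term: y³ + p·y + q = 0 with p = s − (tr M)²/3 = -23.333333 and q = −2(tr M)³/27 + (tr M)·s/3 − det M = 12.740741.
Three real roots ⇒ use the trigonometric (Viète) form: r = 2√(−p/3) = 5.577734, φ = arccos(3q/(p·r)) = arccos(-0.293685) = 1.868876 rad.
y_k = r·cos(φ/3 − 2πk/3) for k = 0, 1, 2 gives y = 4.529989, 0.553291, -5.083280.
λ_k = y_k + 0.666667 gives λ = 5.1967, 1.2200, -4.4166 (check: the sum is 2.0000 = tr M).

Hence λ_max = 5.1967 and λ_min = -4.4166.


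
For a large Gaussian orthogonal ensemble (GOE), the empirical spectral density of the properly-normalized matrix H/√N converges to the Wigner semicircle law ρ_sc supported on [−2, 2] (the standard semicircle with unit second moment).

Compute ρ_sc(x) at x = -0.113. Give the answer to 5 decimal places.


ρ_sc(x) = (1/(2π)) √(4 − x²). With x = -0.113:
  4 − x² = 4 − (-0.113)² = 4 − 0.012769 = 3.987231.
  √(4 − x²) = 1.996805.
  1/(2π) = 0.159155.
  ρ_sc(-0.113) = 0.159155 · 1.996805 = 0.317801.

Rounded to 5 decimal places: ρ_sc(-0.113) ≈ 0.31780.


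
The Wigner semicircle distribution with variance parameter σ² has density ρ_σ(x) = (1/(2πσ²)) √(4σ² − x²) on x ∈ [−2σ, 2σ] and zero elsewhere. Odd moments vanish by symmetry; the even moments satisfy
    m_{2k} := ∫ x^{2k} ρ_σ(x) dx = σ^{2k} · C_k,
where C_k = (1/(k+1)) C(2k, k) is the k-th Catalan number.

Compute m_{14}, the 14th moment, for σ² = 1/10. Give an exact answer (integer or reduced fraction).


By the scaled semicircle moment identity, m_{2k} = σ^{2k} · C_k with k = 7.
C_7 = (1/(k+1)) · C(2k, k) = (1/8) · C(14, 7) = (1/8) · 3432 = 429.
σ^{2k} = (σ²)^k = (1/10)^7 = 1/10000000.

Therefore m_{14} = σ^{14} · C_7 = (1/10000000) · 429 = 429/10000000.


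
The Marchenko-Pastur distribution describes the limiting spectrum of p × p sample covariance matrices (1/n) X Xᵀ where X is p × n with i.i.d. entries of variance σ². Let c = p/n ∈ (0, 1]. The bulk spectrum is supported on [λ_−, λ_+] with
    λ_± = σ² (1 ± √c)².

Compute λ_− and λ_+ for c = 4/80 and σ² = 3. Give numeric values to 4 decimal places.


c = 4/80 = 0.050000; √c = 0.223607.
λ_− = σ² (1 − √c)² = 3 · (1 − 0.223607)² = 3 · (0.776393)² = 1.808359.
λ_+ = σ² (1 + √c)² = 3 · (1 + 0.223607)² = 3 · (1.223607)² = 4.491641.

Rounded to 4 decimal places: λ_− ≈ 1.8084, λ_+ ≈ 4.4916.


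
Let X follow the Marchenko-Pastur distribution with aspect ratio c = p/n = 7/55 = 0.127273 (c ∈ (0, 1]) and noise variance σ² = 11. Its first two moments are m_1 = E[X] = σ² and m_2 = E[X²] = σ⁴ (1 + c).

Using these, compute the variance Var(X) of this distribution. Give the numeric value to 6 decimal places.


m_1 = E[X] = σ² = 11, so m_1² = 121.
m_2 = E[X²] = σ⁴ (1 + c) = 121 · (1 + 0.127273) = 121 · 1.127273 = 136.400000.
(Note m_2 − m_1² simplifies to c · σ⁴ = 0.127273 · 121.)

Var(X) = m_2 − m_1² = 136.400000 − 121 = 15.400000.


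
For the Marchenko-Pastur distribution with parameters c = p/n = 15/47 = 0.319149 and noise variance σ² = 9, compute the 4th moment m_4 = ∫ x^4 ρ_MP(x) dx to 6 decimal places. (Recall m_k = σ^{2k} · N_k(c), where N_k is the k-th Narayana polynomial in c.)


E[X⁴] = σ⁸ (1 + 6c + 6c² + c³) (fourth MP moment). With σ² = 9 (so σ⁸ = 6561) and c = 15/47 = 0.319149: E[X⁴] = 6561 · (1 + 6·0.319149 + 6·(0.319149)² + (0.319149)³) = 6561 · 3.558537.

So E[X^4] = 23347.562082.


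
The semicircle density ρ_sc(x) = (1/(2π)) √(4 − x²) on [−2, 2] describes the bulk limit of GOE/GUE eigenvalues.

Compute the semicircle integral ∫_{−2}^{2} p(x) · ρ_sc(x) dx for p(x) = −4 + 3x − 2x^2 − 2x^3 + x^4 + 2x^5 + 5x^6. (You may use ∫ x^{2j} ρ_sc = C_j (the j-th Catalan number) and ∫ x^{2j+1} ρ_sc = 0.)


Write p(x) = Σ a_i x^i, split into monomials and integrate each against ρ_sc separately.
Using ∫ x^{2j} ρ_sc = C_j = (1/(j+1)) C(2j, j) (Catalan numbers) and ∫ x^{2j+1} ρ_sc = 0 (odd monomials vanish by symmetry):
  i = 0 (even): a_0 · C_{0} = -4 · 1 = -4
  i = 1 (odd): ∫ x^1 ρ_sc = 0 (vanishes)
  i = 2 (even): a_2 · C_{1} = -2 · 1 = -2
  i = 3 (odd): ∫ x^3 ρ_sc = 0 (vanishes)
  i = 4 (even): a_4 · C_{2} = 1 · 2 = 2
  i = 5 (odd): ∫ x^5 ρ_sc = 0 (vanishes)
  i = 6 (even): a_6 · C_{3} = 5 · 5 = 25

Summing the contributions: ∫_{−2}^{2} p(x) ρ_sc(x) dx = (-4) + (-2) + 2 + 25 = 21.


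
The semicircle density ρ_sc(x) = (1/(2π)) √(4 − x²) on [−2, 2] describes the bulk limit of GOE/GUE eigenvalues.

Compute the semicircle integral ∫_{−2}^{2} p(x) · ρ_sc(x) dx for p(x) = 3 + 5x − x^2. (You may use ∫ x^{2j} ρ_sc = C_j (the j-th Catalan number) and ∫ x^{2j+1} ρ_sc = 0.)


Write p(x) = Σ a_i x^i, split into monomials and integrate each against ρ_sc separately.
Using ∫ x^{2j} ρ_sc = C_j = (1/(j+1)) C(2j, j) (Catalan numbers) and ∫ x^{2j+1} ρ_sc = 0 (odd monomials vanish by symmetry):
  i = 0 (even): a_0 · C_{0} = 3 · 1 = 3
  i = 1 (odd): ∫ x^1 ρ_sc = 0 (vanishes)
  i = 2 (even): a_2 · C_{1} = -1 · 1 = -1

Summing the contributions: ∫_{−2}^{2} p(x) ρ_sc(x) dx = 3 + (-1) = 2.
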